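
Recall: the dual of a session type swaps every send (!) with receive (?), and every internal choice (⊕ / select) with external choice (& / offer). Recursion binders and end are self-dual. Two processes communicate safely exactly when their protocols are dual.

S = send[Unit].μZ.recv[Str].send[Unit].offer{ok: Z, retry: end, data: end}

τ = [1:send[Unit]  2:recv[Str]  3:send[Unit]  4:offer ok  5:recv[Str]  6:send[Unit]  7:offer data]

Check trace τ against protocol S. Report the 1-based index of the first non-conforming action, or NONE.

NONE

step 1: send[Unit]  ok  cont: μZ.…
step 2: recv[Str]  ok  cont: send[Unit].offer{ok: μZ.…, retry: end, data: end}
step 3: send[Unit]  ok  cont: offer{ok: μZ.…, retry: end, data: end}
step 4: offer ok  ok  cont: μZ.…
step 5: recv[Str]  ok  cont: send[Unit].offer{ok: μZ.…, retry: end, data: end}
step 6: send[Unit]  ok  cont: offer{ok: μZ.…, retry: end, data: end}
step 7: offer data  ok  cont: end
all 7 steps conform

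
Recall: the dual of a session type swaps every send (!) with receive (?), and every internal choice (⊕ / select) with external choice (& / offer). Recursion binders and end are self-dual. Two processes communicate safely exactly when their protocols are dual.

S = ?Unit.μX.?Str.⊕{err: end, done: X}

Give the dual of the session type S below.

!Unit.μX.!Str.&{err: end, done: X}

?Unit → !Unit
  μX → μX  (μ self-dual)
    ?Str → !Str
      ⊕{err,done} → &{err,done}  (internal→external)
        • err:
          end self-dual
        • done:
          X self-dual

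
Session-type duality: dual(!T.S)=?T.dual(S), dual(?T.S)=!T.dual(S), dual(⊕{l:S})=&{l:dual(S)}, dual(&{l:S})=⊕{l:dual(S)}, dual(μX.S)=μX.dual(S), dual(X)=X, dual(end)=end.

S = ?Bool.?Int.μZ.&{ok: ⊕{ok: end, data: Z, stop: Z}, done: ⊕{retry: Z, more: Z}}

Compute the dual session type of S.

!Bool.!Int.μZ.⊕{ok: &{ok: end, data: Z, stop: Z}, done: &{retry: Z, more: Z}}

?Bool ↦ !Bool
  ?Int ↦ !Int
    μZ ↦ μZ  (binder kept)
      &{ok,done} ↦ ⊕{ok,done}  (external→internal)
        [ok]
          ⊕{ok,data,stop} ↦ &{ok,data,stop}  (internal→external)
            [ok]
              dual(end) = end
            [data]
              dual(Z) = Z
            [stop]
              dual(Z) = Z
        [done]
          ⊕{retry,more} ↦ &{retry,more}  (internal→external)
            [retry]
              dual(Z) = Z
            [more]
              dual(Z) = Z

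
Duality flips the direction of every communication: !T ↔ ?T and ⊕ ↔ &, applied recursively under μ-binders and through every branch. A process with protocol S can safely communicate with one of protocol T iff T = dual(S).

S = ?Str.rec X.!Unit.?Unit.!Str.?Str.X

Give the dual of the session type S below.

?Str ↦ !Str
  rec X ↦ rec X  (rec unchanged)
    !Unit ↦ ?Unit
      ?Unit ↦ !Unit
        !Str ↦ ?Str
          ?Str ↦ !Str
            X self-dual

!Str.rec X.?Unit.!Unit.?Str.!Str.X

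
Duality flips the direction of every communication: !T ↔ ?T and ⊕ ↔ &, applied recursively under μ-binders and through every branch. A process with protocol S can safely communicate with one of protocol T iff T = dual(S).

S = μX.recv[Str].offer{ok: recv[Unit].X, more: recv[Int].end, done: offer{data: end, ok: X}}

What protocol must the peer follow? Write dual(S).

μX.send[Str].select{ok: send[Unit].X, more: send[Int].end, done: select{data: end, ok: X}}

μX → μX  (μ self-dual)
  recv[Str] → send[Str]
    offer{ok,more,done} → select{ok,more,done}  (offer→select)
      [ok]
        recv[Unit] → send[Unit]
          X ↦ X
      [more]
        recv[Int] → send[Int]
          end ↦ end
      [done]
        offer{data,ok} → select{data,ok}  (offer→select)
          [data]
            end ↦ end
          [ok]
            X ↦ X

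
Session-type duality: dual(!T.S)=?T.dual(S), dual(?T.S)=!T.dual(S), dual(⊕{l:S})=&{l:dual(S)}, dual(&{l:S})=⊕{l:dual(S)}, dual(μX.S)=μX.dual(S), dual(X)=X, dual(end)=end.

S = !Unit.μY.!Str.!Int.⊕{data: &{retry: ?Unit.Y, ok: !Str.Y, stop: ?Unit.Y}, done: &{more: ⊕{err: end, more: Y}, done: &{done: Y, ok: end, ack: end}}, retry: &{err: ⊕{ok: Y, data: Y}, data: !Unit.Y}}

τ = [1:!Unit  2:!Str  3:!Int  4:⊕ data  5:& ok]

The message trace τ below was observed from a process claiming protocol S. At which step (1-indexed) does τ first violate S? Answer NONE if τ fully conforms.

[1] !Unit  ok  cont: μY.…
[2] !Str  ok  cont: !Int.⊕{data: &{retry: ?Unit.μY.…, ok: !Str.μY.…, stop: ?Unit.μY.…}, done: &{more: ⊕{err: end, more: μY.…}, done: &{done: μY.…, ok: end, ack: end}}, retry: &{err: ⊕{ok: μY.…, data: μY.…}, data: !Unit.μY.…}}
[3] !Int  ok  cont: ⊕{data: &{retry: ?Unit.μY.…, ok: !Str.μY.…, stop: ?Unit.μY.…}, done: &{more: ⊕{err: end, more: μY.…}, done: &{done: μY.…, ok: end, ack: end}}, retry: &{err: ⊕{ok: μY.…, data: μY.…}, data: !Unit.μY.…}}
[4] ⊕ data  ok  cont: &{retry: ?Unit.μY.…, ok: !Str.μY.…, stop: ?Unit.μY.…}
[5] & ok  ok  cont: !Str.μY.…
all 5 steps conform

NONE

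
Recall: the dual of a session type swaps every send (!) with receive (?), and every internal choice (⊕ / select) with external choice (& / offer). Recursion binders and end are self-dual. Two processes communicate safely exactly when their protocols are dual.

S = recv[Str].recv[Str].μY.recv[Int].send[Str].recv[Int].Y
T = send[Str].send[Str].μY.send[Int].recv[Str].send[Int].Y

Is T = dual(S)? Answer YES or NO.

recv[Str] | send[Str]  ✓
  recv[Str] | send[Str]  ✓
    μY | μY  ✓ (rec unchanged)
      recv[Int] | send[Int]  ✓
        send[Str] | recv[Str]  ✓
          recv[Int] | send[Int]  ✓
            Y | Y  ✓

YES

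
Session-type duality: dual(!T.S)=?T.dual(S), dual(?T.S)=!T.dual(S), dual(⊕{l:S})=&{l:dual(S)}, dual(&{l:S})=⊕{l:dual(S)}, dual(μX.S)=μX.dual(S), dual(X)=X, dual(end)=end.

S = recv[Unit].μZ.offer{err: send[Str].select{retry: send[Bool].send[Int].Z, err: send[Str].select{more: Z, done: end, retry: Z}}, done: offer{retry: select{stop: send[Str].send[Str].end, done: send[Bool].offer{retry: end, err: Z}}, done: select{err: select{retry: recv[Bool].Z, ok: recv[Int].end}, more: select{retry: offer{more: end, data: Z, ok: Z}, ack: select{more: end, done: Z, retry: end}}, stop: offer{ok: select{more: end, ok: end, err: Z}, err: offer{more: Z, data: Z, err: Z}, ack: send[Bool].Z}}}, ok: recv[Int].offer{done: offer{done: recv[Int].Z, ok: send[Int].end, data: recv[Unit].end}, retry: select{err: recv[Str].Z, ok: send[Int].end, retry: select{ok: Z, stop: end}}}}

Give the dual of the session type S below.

recv[Unit] ↦ send[Unit]
  μZ ↦ μZ  (binder kept)
    offer{err,done,ok} ↦ select{err,done,ok}  (offer→select)
      • err:
        send[Str] ↦ recv[Str]
          select{retry,err} ↦ offer{retry,err}  (⊕→&)
            • retry:
              send[Bool] ↦ recv[Bool]
                send[Int] ↦ recv[Int]
                  Z ↦ Z
            • err:
              send[Str] ↦ recv[Str]
                select{more,done,retry} ↦ offer{more,done,retry}  (⊕→&)
                  • more:
                    Z ↦ Z
                  • done:
                    end ↦ end
                  • retry:
                    Z ↦ Z
      • done:
        offer{retry,done} ↦ select{retry,done}  (offer→select)
          • retry:
            select{stop,done} ↦ offer{stop,done}  (⊕→&)
              • stop:
                send[Str] ↦ recv[Str]
                  send[Str] ↦ recv[Str]
                    end ↦ end
              • done:
                send[Bool] ↦ recv[Bool]
                  offer{retry,err} ↦ select{retry,err}  (offer→select)
                    • retry:
                      end ↦ end
                    • err:
                      Z ↦ Z
          • done:
            select{err,more,stop} ↦ offer{err,more,stop}  (⊕→&)
              • err:
                select{retry,ok} ↦ offer{retry,ok}  (⊕→&)
                  • retry:
                    recv[Bool] ↦ send[Bool]
                      Z ↦ Z
                  • ok:
                    recv[Int] ↦ send[Int]
                      end ↦ end
              • more:
                select{retry,ack} ↦ offer{retry,ack}  (⊕→&)
                  • retry:
                    offer{more,data,ok} ↦ select{more,data,ok}  (offer→select)
                      • more:
                        end ↦ end
                      • data:
                        Z ↦ Z
                      • ok:
                        Z ↦ Z
                  • ack:
                    select{more,done,retry} ↦ offer{more,done,retry}  (⊕→&)
                      • more:
                        end ↦ end
                      • done:
                        Z ↦ Z
                      • retry:
                        end ↦ end
              • stop:
                offer{ok,err,ack} ↦ select{ok,err,ack}  (offer→select)
                  • ok:
                    select{more,ok,err} ↦ offer{more,ok,err}  (⊕→&)
                      • more:
                        end ↦ end
                      • ok:
                        end ↦ end
                      • err:
                        Z ↦ Z
                  • err:
                    offer{more,data,err} ↦ select{more,data,err}  (offer→select)
                      • more:
                        Z ↦ Z
                      • data:
                        Z ↦ Z
                      • err:
                        Z ↦ Z
                  • ack:
                    send[Bool] ↦ recv[Bool]
                      Z ↦ Z
      • ok:
        recv[Int] ↦ send[Int]
          offer{done,retry} ↦ select{done,retry}  (offer→select)
            • done:
              offer{done,ok,data} ↦ select{done,ok,data}  (offer→select)
                • done:
                  recv[Int] ↦ send[Int]
                    Z ↦ Z
                • ok:
                  send[Int] ↦ recv[Int]
                    end ↦ end
                • data:
                  recv[Unit] ↦ send[Unit]
                    end ↦ end
            • retry:
              select{err,ok,retry} ↦ offer{err,ok,retry}  (⊕→&)
                • err:
                  recv[Str] ↦ send[Str]
                    Z ↦ Z
                • ok:
                  send[Int] ↦ recv[Int]
                    end ↦ end
                • retry:
                  select{ok,stop} ↦ offer{ok,stop}  (⊕→&)
                    • ok:
                      Z ↦ Z
                    • stop:
                      end ↦ end

send[Unit].μZ.select{err: recv[Str].offer{retry: recv[Bool].recv[Int].Z, err: recv[Str].offer{more: Z, done: end, retry: Z}}, done: select{retry: offer{stop: recv[Str].recv[Str].end, done: recv[Bool].select{retry: end, err: Z}}, done: offer{err: offer{retry: send[Bool].Z, ok: send[Int].end}, more: offer{retry: select{more: end, data: Z, ok: Z}, ack: offer{more: end, done: Z, retry: end}}, stop: select{ok: offer{more: end, ok: end, err: Z}, err: select{more: Z, data: Z, err: Z}, ack: recv[Bool].Z}}}, ok: send[Int].select{done: select{done: send[Int].Z, ok: recv[Int].end, data: send[Unit].end}, retry: offer{err: send[Str].Z, ok: recv[Int].end, retry: offer{ok: Z, stop: end}}}}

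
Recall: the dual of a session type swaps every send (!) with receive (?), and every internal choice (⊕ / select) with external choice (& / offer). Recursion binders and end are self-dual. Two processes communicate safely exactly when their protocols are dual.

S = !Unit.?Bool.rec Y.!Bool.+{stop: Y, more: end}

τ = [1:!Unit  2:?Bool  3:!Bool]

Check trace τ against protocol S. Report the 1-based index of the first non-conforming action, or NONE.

@1 !Unit  match  now at ?Bool.rec Y.…
@2 ?Bool  match  now at rec Y.…
@3 !Bool  match  now at +{stop: rec Y.…, more: end}
trace exhausted — no violation

NONE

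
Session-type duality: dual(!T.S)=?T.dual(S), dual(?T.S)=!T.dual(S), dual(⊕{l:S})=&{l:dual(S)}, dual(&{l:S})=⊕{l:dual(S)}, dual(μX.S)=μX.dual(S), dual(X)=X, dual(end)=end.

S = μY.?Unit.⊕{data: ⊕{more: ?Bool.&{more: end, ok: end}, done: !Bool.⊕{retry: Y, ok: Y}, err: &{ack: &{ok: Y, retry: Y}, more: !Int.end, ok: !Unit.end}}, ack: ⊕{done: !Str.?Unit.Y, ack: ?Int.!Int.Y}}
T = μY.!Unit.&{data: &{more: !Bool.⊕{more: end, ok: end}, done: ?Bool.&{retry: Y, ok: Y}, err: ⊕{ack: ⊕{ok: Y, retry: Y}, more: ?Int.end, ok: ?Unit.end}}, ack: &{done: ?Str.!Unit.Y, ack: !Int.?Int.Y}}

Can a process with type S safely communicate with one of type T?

YES

μY vs μY  ok (rec unchanged)
  ?Unit vs !Unit  ok
    ⊕{data,ack} vs &{data,ack}  ok same labels
      case data:
        ⊕{more,done,err} vs &{more,done,err}  ok same labels
          case more:
            ?Bool vs !Bool  ok
              &{more,ok} vs ⊕{more,ok}  ok same labels
                case more:
                  end vs end  ok
                case ok:
                  end vs end  ok
          case done:
            !Bool vs ?Bool  ok
              ⊕{retry,ok} vs &{retry,ok}  ok same labels
                case retry:
                  Y vs Y  ok
                case ok:
                  Y vs Y  ok
          case err:
            &{ack,more,ok} vs ⊕{ack,more,ok}  ok same labels
              case ack:
                &{ok,retry} vs ⊕{ok,retry}  ok same labels
                  case ok:
                    Y vs Y  ok
                  case retry:
                    Y vs Y  ok
              case more:
                !Int vs ?Int  ok
                  end vs end  ok
              case ok:
                !Unit vs ?Unit  ok
                  end vs end  ok
      case ack:
        ⊕{done,ack} vs &{done,ack}  ok same labels
          case done:
            !Str vs ?Str  ok
              ?Unit vs !Unit  ok
                Y vs Y  ok
          case ack:
            ?Int vs !Int  ok
              !Int vs ?Int  ok
                Y vs Y  ok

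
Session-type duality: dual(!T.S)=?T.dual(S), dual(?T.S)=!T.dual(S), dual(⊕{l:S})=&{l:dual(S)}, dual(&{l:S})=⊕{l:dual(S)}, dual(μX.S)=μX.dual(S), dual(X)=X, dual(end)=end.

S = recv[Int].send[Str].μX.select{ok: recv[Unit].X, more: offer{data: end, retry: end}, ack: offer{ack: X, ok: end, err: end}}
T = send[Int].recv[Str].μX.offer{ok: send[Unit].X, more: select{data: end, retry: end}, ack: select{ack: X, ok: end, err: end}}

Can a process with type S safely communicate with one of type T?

YES

recv[Int] | send[Int]  ✓
  send[Str] | recv[Str]  ✓
    μX | μX  ✓ (binder kept)
      select{ok,more,ack} | offer{ok,more,ack}  ✓ same labels
        [ok]
          recv[Unit] | send[Unit]  ✓
            X | X  ✓
        [more]
          offer{data,retry} | select{data,retry}  ✓ same labels
            [data]
              end | end  ✓
            [retry]
              end | end  ✓
        [ack]
          offer{ack,ok,err} | select{ack,ok,err}  ✓ same labels
            [ack]
              X | X  ✓
            [ok]
              end | end  ✓
            [err]
              end | end  ✓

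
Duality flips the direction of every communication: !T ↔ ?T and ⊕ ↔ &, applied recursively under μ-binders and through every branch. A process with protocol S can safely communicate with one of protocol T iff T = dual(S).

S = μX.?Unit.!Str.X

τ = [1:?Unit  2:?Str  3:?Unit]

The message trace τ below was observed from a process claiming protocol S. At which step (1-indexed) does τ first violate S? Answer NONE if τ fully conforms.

[1] ?Unit  ok  now at !Str.μX.…
[2] got ?Str, protocol expects !Str  ✗

2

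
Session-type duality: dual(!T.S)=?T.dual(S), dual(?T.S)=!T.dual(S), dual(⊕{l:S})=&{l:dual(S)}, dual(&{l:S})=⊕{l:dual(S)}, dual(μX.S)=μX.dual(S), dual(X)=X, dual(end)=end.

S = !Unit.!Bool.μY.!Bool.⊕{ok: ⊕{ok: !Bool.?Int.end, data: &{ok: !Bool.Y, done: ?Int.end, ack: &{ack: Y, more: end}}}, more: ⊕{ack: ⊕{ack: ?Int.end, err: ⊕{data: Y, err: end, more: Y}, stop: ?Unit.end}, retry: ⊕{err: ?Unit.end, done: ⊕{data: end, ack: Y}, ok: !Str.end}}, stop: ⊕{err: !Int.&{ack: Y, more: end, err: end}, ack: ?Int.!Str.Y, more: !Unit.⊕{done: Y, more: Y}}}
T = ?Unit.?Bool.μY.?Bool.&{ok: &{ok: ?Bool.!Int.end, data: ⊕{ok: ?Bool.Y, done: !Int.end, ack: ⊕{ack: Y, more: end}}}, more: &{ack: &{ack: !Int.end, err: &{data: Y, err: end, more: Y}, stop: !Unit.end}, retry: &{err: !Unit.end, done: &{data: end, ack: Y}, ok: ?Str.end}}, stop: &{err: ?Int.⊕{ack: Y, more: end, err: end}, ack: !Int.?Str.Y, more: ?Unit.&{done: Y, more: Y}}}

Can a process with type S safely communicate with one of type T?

!Unit ‖ ?Unit  ok
  !Bool ‖ ?Bool  ok
    μY ‖ μY  ok (rec unchanged)
      !Bool ‖ ?Bool  ok
        ⊕{ok,more,stop} ‖ &{ok,more,stop}  ok label sets agree
          [ok]
            ⊕{ok,data} ‖ &{ok,data}  ok label sets agree
              [ok]
                !Bool ‖ ?Bool  ok
                  ?Int ‖ !Int  ok
                    end ‖ end  ok
              [data]
                &{ok,done,ack} ‖ ⊕{ok,done,ack}  ok label sets agree
                  [ok]
                    !Bool ‖ ?Bool  ok
                      Y ‖ Y  ok
                  [done]
                    ?Int ‖ !Int  ok
                      end ‖ end  ok
                  [ack]
                    &{ack,more} ‖ ⊕{ack,more}  ok label sets agree
                      [ack]
                        Y ‖ Y  ok
                      [more]
                        end ‖ end  ok
          [more]
            ⊕{ack,retry} ‖ &{ack,retry}  ok label sets agree
              [ack]
                ⊕{ack,err,stop} ‖ &{ack,err,stop}  ok label sets agree
                  [ack]
                    ?Int ‖ !Int  ok
                      end ‖ end  ok
                  [err]
                    ⊕{data,err,more} ‖ &{data,err,more}  ok label sets agree
                      [data]
                        Y ‖ Y  ok
                      [err]
                        end ‖ end  ok
                      [more]
                        Y ‖ Y  ok
                  [stop]
                    ?Unit ‖ !Unit  ok
                      end ‖ end  ok
              [retry]
                ⊕{err,done,ok} ‖ &{err,done,ok}  ok label sets agree
                  [err]
                    ?Unit ‖ !Unit  ok
                      end ‖ end  ok
                  [done]
                    ⊕{data,ack} ‖ &{data,ack}  ok label sets agree
                      [data]
                        end ‖ end  ok
                      [ack]
                        Y ‖ Y  ok
                  [ok]
                    !Str ‖ ?Str  ok
                      end ‖ end  ok
          [stop]
            ⊕{err,ack,more} ‖ &{err,ack,more}  ok label sets agree
              [err]
                !Int ‖ ?Int  ok
                  &{ack,more,err} ‖ ⊕{ack,more,err}  ok label sets agree
                    [ack]
                      Y ‖ Y  ok
                    [more]
                      end ‖ end  ok
                    [err]
                      end ‖ end  ok
              [ack]
                ?Int ‖ !Int  ok
                  !Str ‖ ?Str  ok
                    Y ‖ Y  ok
              [more]
                !Unit ‖ ?Unit  ok
                  ⊕{done,more} ‖ &{done,more}  ok label sets agree
                    [done]
                      Y ‖ Y  ok
                    [more]
                      Y ‖ Y  ok

YES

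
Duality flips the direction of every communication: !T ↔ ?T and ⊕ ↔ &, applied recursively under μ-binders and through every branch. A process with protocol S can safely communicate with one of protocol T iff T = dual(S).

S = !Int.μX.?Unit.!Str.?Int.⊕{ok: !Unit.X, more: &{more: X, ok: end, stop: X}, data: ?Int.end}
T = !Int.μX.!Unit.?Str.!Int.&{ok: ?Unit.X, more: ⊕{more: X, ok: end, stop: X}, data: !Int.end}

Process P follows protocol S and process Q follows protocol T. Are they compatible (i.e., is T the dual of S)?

!Int ‖ !Int  ✗ same direction on both sides — not dual

NO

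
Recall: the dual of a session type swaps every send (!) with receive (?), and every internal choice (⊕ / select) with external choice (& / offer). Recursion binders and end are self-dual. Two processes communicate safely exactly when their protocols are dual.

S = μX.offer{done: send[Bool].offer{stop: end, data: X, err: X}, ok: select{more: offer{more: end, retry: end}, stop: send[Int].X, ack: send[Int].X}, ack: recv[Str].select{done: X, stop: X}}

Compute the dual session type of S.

μX = μX  (binder kept)
  offer{done,ok,ack} = select{done,ok,ack}  (external→internal)
    • done:
      send[Bool] = recv[Bool]
        offer{stop,data,err} = select{stop,data,err}  (external→internal)
          • stop:
            dual(end) = end
          • data:
            dual(X) = X
          • err:
            dual(X) = X
    • ok:
      select{more,stop,ack} = offer{more,stop,ack}  (⊕→&)
        • more:
          offer{more,retry} = select{more,retry}  (external→internal)
            • more:
              dual(end) = end
            • retry:
              dual(end) = end
        • stop:
          send[Int] = recv[Int]
            dual(X) = X
        • ack:
          send[Int] = recv[Int]
            dual(X) = X
    • ack:
      recv[Str] = send[Str]
        select{done,stop} = offer{done,stop}  (⊕→&)
          • done:
            dual(X) = X
          • stop:
            dual(X) = X

μX.select{done: recv[Bool].select{stop: end, data: X, err: X}, ok: offer{more: select{more: end, retry: end}, stop: recv[Int].X, ack: recv[Int].X}, ack: send[Str].offer{done: X, stop: X}}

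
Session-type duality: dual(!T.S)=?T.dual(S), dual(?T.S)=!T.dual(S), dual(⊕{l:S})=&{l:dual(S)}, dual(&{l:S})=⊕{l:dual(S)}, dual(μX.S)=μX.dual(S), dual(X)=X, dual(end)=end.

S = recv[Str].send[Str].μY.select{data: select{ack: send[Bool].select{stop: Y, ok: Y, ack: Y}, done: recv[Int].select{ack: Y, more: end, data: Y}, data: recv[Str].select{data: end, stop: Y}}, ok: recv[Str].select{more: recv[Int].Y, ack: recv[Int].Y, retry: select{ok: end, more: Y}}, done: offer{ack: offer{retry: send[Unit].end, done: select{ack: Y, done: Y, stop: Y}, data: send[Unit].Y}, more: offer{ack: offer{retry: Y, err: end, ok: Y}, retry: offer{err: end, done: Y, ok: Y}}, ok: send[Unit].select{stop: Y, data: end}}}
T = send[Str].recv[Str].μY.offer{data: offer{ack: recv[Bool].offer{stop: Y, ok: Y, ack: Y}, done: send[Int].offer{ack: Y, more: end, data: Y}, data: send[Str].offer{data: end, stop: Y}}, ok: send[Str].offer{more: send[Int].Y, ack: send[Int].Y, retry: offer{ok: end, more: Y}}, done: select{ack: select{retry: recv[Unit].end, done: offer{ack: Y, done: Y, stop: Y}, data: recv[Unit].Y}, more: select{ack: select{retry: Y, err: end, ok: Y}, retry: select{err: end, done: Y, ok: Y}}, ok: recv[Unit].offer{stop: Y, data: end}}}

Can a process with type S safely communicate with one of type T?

recv[Str] vs send[Str]  ok
  send[Str] vs recv[Str]  ok
    μY vs μY  ok (binder kept)
      select{data,ok,done} vs offer{data,ok,done}  ok labels match
        [data]
          select{ack,done,data} vs offer{ack,done,data}  ok labels match
            [ack]
              send[Bool] vs recv[Bool]  ok
                select{stop,ok,ack} vs offer{stop,ok,ack}  ok labels match
                  [stop]
                    Y vs Y  ok
                  [ok]
                    Y vs Y  ok
                  [ack]
                    Y vs Y  ok
            [done]
              recv[Int] vs send[Int]  ok
                select{ack,more,data} vs offer{ack,more,data}  ok labels match
                  [ack]
                    Y vs Y  ok
                  [more]
                    end vs end  ok
                  [data]
                    Y vs Y  ok
            [data]
              recv[Str] vs send[Str]  ok
                select{data,stop} vs offer{data,stop}  ok labels match
                  [data]
                    end vs end  ok
                  [stop]
                    Y vs Y  ok
        [ok]
          recv[Str] vs send[Str]  ok
            select{more,ack,retry} vs offer{more,ack,retry}  ok labels match
              [more]
                recv[Int] vs send[Int]  ok
                  Y vs Y  ok
              [ack]
                recv[Int] vs send[Int]  ok
                  Y vs Y  ok
              [retry]
                select{ok,more} vs offer{ok,more}  ok labels match
                  [ok]
                    end vs end  ok
                  [more]
                    Y vs Y  ok
        [done]
          offer{ack,more,ok} vs select{ack,more,ok}  ok labels match
            [ack]
              offer{retry,done,data} vs select{retry,done,data}  ok labels match
                [retry]
                  send[Unit] vs recv[Unit]  ok
                    end vs end  ok
                [done]
                  select{ack,done,stop} vs offer{ack,done,stop}  ok labels match
                    [ack]
                      Y vs Y  ok
                    [done]
                      Y vs Y  ok
                    [stop]
                      Y vs Y  ok
                [data]
                  send[Unit] vs recv[Unit]  ok
                    Y vs Y  ok
            [more]
              offer{ack,retry} vs select{ack,retry}  ok labels match
                [ack]
                  offer{retry,err,ok} vs select{retry,err,ok}  ok labels match
                    [retry]
                      Y vs Y  ok
                    [err]
                      end vs end  ok
                    [ok]
                      Y vs Y  ok
                [retry]
                  offer{err,done,ok} vs select{err,done,ok}  ok labels match
                    [err]
                      end vs end  ok
                    [done]
                      Y vs Y  ok
                    [ok]
                      Y vs Y  ok
            [ok]
              send[Unit] vs recv[Unit]  ok
                select{stop,data} vs offer{stop,data}  ok labels match
                  [stop]
                    Y vs Y  ok
                  [data]
                    end vs end  ok

YES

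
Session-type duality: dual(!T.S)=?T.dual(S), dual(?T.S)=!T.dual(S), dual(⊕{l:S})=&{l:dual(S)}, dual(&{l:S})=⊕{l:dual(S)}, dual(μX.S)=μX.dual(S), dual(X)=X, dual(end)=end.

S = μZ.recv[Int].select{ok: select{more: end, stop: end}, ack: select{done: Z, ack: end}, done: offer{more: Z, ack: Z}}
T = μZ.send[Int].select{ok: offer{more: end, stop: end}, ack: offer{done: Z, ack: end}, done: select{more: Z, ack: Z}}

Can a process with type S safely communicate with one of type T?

μZ | μZ  match (rec unchanged)
  recv[Int] | send[Int]  match
    select{ok,ack,done} | select{ok,ack,done}  ✗ choice polarity not flipped — not dual

NO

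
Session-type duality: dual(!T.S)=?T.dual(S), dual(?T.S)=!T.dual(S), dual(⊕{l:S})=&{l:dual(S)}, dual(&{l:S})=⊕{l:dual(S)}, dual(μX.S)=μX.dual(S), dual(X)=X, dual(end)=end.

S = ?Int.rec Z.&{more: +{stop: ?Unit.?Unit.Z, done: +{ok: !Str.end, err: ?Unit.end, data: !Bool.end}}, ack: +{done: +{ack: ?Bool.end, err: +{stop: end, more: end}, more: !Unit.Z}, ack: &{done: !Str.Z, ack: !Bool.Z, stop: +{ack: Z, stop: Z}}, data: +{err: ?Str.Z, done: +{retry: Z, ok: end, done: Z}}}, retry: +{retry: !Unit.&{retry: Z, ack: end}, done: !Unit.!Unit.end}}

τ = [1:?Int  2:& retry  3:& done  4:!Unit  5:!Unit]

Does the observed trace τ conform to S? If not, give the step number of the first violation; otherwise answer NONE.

step 1: ?Int  ok  cont: rec Z.…
step 2: & retry  ok  cont: +{retry: !Unit.&{retry: rec Z.…, ack: end}, done: !Unit.!Unit.end}
step 3: got & done, protocol expects + retry or + done  ✗

3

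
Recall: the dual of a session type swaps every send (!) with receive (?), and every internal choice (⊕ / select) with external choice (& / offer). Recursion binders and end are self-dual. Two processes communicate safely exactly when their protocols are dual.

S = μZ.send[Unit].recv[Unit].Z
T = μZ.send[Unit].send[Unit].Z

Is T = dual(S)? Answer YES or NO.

NO

μZ vs μZ  ok (μ self-dual)
  send[Unit] vs send[Unit]  ✗ same direction on both sides — not dual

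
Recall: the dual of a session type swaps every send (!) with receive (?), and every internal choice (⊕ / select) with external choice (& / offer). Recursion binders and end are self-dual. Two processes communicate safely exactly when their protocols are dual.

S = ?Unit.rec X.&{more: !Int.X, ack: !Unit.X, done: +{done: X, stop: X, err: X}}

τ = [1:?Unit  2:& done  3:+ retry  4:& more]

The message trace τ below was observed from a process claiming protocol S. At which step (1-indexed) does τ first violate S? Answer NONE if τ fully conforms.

3

[1] ?Unit  ok  now at rec X.…
[2] & done  ok  now at +{done: rec X.…, stop: rec X.…, err: rec X.…}
[3] got + retry, protocol expects + done or + stop or + err  ✗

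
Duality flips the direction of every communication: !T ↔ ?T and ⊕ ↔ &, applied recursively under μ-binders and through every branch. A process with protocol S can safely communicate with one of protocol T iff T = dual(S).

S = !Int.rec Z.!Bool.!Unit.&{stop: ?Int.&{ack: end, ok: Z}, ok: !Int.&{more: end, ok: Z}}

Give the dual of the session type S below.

!Int = ?Int
  rec Z = rec Z  (rec unchanged)
    !Bool = ?Bool
      !Unit = ?Unit
        &{stop,ok} = +{stop,ok}  (&→⊕)
          [stop]
            ?Int = !Int
              &{ack,ok} = +{ack,ok}  (&→⊕)
                [ack]
                  end ↦ end
                [ok]
                  Z ↦ Z
          [ok]
            !Int = ?Int
              &{more,ok} = +{more,ok}  (&→⊕)
                [more]
                  end ↦ end
                [ok]
                  Z ↦ Z

?Int.rec Z.?Bool.?Unit.+{stop: !Int.+{ack: end, ok: Z}, ok: ?Int.+{more: end, ok: Z}}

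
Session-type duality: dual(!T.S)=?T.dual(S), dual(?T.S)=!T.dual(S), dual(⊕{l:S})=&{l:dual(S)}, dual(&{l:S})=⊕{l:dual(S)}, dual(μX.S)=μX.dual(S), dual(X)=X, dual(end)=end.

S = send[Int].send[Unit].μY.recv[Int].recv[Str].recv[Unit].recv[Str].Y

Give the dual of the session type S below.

send[Int] → recv[Int]
  send[Unit] → recv[Unit]
    μY → μY  (binder kept)
      recv[Int] → send[Int]
        recv[Str] → send[Str]
          recv[Unit] → send[Unit]
            recv[Str] → send[Str]
              dual(Y) = Y

recv[Int].recv[Unit].μY.send[Int].send[Str].send[Unit].send[Str].Y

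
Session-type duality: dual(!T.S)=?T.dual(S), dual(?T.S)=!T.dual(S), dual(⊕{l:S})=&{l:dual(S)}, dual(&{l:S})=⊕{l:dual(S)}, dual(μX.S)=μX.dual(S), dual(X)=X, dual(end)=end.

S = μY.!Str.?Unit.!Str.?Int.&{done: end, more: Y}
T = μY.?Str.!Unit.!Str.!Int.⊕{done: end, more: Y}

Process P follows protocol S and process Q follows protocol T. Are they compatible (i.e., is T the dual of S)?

NO

μY ‖ μY  ok (rec unchanged)
  !Str ‖ ?Str  ok
    ?Unit ‖ !Unit  ok
      !Str ‖ !Str  ✗ same direction on both sides — not dual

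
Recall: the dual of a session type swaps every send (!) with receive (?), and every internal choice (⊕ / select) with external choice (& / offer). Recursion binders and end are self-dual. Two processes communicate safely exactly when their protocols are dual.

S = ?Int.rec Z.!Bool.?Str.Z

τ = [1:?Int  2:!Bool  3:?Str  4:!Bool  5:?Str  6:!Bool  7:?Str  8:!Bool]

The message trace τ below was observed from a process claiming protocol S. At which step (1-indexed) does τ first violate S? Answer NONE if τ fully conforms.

@1 ?Int  match  cont: rec Z.…
@2 !Bool  match  cont: ?Str.rec Z.…
@3 ?Str  match  cont: rec Z.…
@4 !Bool  match  cont: ?Str.rec Z.…
@5 ?Str  match  cont: rec Z.…
@6 !Bool  match  cont: ?Str.rec Z.…
@7 ?Str  match  cont: rec Z.…
@8 !Bool  match  cont: ?Str.rec Z.…
all 8 steps conform

NONE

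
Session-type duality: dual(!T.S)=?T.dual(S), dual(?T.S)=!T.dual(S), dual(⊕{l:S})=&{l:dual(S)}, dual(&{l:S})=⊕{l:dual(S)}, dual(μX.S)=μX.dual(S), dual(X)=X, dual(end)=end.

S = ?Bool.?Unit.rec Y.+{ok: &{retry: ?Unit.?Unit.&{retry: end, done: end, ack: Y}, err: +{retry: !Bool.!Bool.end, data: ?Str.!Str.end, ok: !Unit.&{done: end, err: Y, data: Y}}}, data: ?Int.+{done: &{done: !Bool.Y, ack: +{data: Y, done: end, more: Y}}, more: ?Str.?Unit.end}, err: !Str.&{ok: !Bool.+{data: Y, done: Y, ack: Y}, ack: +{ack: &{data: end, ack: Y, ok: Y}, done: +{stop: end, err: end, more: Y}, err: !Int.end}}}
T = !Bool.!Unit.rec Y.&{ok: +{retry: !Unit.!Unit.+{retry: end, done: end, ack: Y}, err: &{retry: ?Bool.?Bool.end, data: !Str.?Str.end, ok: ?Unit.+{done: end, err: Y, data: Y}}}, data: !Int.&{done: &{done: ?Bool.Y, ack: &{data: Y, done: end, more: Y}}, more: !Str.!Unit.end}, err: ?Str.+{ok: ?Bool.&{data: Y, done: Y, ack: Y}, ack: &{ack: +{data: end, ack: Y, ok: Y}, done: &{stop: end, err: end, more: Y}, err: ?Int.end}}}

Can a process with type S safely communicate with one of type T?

NO

?Bool ‖ !Bool  ✓
  ?Unit ‖ !Unit  ✓
    rec Y ‖ rec Y  ✓ (binder kept)
      +{ok,data,err} ‖ &{ok,data,err}  ✓ label sets agree
        • ok:
          &{retry,err} ‖ +{retry,err}  ✓ label sets agree
            • retry:
              ?Unit ‖ !Unit  ✓
                ?Unit ‖ !Unit  ✓
                  &{retry,done,ack} ‖ +{retry,done,ack}  ✓ label sets agree
                    • retry:
                      end ‖ end  ✓
                    • done:
                      end ‖ end  ✓
                    • ack:
                      Y ‖ Y  ✓
            • err:
              +{retry,data,ok} ‖ &{retry,data,ok}  ✓ label sets agree
                • retry:
                  !Bool ‖ ?Bool  ✓
                    !Bool ‖ ?Bool  ✓
                      end ‖ end  ✓
                • data:
                  ?Str ‖ !Str  ✓
                    !Str ‖ ?Str  ✓
                      end ‖ end  ✓
                • ok:
                  !Unit ‖ ?Unit  ✓
                    &{done,err,data} ‖ +{done,err,data}  ✓ label sets agree
                      • done:
                        end ‖ end  ✓
                      • err:
                        Y ‖ Y  ✓
                      • data:
                        Y ‖ Y  ✓
        • data:
          ?Int ‖ !Int  ✓
            +{done,more} ‖ &{done,more}  ✓ label sets agree
              • done:
                &{done,ack} ‖ &{done,ack}  ✗ choice polarity not flipped — not dual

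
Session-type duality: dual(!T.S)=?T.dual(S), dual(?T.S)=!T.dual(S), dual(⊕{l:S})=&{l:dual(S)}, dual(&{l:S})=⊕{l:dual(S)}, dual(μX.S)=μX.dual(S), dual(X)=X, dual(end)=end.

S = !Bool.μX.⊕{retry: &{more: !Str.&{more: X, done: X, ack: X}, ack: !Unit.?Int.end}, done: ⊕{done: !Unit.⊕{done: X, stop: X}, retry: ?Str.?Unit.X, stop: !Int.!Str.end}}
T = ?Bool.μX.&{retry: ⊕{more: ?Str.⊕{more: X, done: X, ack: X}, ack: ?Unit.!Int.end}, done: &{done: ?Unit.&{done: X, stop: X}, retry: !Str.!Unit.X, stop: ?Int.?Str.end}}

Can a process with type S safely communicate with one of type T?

YES

!Bool vs ?Bool  match
  μX vs μX  match (rec unchanged)
    ⊕{retry,done} vs &{retry,done}  match same labels
      case retry:
        &{more,ack} vs ⊕{more,ack}  match same labels
          case more:
            !Str vs ?Str  match
              &{more,done,ack} vs ⊕{more,done,ack}  match same labels
                case more:
                  X vs X  match
                case done:
                  X vs X  match
                case ack:
                  X vs X  match
          case ack:
            !Unit vs ?Unit  match
              ?Int vs !Int  match
                end vs end  match
      case done:
        ⊕{done,retry,stop} vs &{done,retry,stop}  match same labels
          case done:
            !Unit vs ?Unit  match
              ⊕{done,stop} vs &{done,stop}  match same labels
                case done:
                  X vs X  match
                case stop:
                  X vs X  match
          case retry:
            ?Str vs !Str  match
              ?Unit vs !Unit  match
                X vs X  match
          case stop:
            !Int vs ?Int  match
              !Str vs ?Str  match
                end vs end  match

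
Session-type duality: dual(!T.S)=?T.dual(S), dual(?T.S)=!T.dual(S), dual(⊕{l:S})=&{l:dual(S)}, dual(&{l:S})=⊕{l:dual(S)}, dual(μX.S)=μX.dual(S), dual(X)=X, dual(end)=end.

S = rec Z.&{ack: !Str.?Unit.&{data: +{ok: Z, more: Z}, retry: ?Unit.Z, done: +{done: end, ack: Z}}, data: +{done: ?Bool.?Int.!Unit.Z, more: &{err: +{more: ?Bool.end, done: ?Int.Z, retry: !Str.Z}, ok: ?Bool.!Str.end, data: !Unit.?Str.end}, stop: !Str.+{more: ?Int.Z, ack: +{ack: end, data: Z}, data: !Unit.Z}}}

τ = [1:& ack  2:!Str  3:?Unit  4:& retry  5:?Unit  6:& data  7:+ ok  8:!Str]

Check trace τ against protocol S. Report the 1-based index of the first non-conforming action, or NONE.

@1 & ack  match  now at !Str.?Unit.&{data: +{ok: rec Z.…, more: rec Z.…}, retry: ?Unit.rec Z.…, done: +{done: end, ack: rec Z.…}}
@2 !Str  match  now at ?Unit.&{data: +{ok: rec Z.…, more: rec Z.…}, retry: ?Unit.rec Z.…, done: +{done: end, ack: rec Z.…}}
@3 ?Unit  match  now at &{data: +{ok: rec Z.…, more: rec Z.…}, retry: ?Unit.rec Z.…, done: +{done: end, ack: rec Z.…}}
@4 & retry  match  now at ?Unit.rec Z.…
@5 ?Unit  match  now at rec Z.…
@6 & data  match  now at +{done: ?Bool.?Int.!Unit.rec Z.…, more: &{err: +{more: ?Bool.end, done: ?Int.rec Z.…, retry: !Str.rec Z.…}, ok: ?Bool.!Str.end, data: !Unit.?Str.end}, stop: !Str.+{more: ?Int.rec Z.…, ack: +{ack: end, data: rec Z.…}, data: !Unit.rec Z.…}}
@7 got + ok, protocol expects + done or + more or + stop  ✗

7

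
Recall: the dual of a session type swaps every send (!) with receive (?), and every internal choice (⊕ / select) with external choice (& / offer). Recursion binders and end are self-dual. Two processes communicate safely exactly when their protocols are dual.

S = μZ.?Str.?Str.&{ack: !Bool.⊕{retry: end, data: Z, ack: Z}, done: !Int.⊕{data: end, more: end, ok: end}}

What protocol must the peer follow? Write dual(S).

μZ → μZ  (binder kept)
  ?Str → !Str
    ?Str → !Str
      &{ack,done} → ⊕{ack,done}  (external→internal)
        case ack:
          !Bool → ?Bool
            ⊕{retry,data,ack} → &{retry,data,ack}  (internal→external)
              case retry:
                end self-dual
              case data:
                Z self-dual
              case ack:
                Z self-dual
        case done:
          !Int → ?Int
            ⊕{data,more,ok} → &{data,more,ok}  (internal→external)
              case data:
                end self-dual
              case more:
                end self-dual
              case ok:
                end self-dual

μZ.!Str.!Str.⊕{ack: ?Bool.&{retry: end, data: Z, ack: Z}, done: ?Int.&{data: end, more: end, ok: end}}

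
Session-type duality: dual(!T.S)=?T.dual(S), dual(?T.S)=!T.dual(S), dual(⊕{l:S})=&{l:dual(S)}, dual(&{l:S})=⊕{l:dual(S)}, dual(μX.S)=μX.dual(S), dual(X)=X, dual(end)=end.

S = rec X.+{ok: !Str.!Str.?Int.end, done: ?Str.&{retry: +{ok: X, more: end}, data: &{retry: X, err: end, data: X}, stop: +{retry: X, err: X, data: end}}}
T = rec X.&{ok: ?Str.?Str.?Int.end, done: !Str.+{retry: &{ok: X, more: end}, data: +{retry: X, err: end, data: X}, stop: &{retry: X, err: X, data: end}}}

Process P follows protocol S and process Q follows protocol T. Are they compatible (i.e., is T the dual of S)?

rec X | rec X  ok (binder kept)
  +{ok,done} | &{ok,done}  ok label sets agree
    • ok:
      !Str | ?Str  ok
        !Str | ?Str  ok
          ?Int | ?Int  ✗ same direction on both sides — not dual

NO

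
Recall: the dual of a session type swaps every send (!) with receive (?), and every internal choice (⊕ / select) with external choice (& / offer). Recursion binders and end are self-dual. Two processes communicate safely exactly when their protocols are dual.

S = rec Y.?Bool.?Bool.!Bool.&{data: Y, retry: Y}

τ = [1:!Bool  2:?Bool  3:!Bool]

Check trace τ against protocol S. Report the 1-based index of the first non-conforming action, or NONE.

step 1: got !Bool, protocol expects ?Bool  ✗

1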